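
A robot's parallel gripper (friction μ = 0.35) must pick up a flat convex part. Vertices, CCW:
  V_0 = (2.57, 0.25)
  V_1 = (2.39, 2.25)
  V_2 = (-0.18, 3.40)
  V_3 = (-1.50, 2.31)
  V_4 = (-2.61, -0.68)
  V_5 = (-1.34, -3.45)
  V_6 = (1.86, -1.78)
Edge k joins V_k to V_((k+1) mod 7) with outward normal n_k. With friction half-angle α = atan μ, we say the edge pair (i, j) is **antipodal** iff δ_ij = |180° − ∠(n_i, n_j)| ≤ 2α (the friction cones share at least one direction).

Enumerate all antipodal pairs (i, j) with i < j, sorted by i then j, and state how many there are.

count = 5; pairs: (0,3), (0,4), (2,5), (2,6), (3,6)

α = atan 0.35 = 19.29°;  2α = 38.58°
n_0 = (+0.9960, +0.0896)
n_1 = (+0.4084, +0.9128)
n_2 = (-0.6367, +0.7711)
n_3 = (-0.9375, +0.3480)
n_4 = (-0.9090, -0.4168)
n_5 = (+0.4627, -0.8865)
n_6 = (+0.9439, -0.3301)
  (0,1): δ = 119.25°  ·
  (0,2): δ = 55.59°  ·
  (0,3): δ = 25.51°  ✓
  (0,4): δ = 19.49°  ✓
  (0,5): δ = 112.42°  ·
  (0,6): δ = 155.58°  ·
  (1,2): δ = 116.34°  ·
  (1,3): δ = 86.26°  ·
  (1,4): δ = 41.26°  ·
  (1,5): δ = 51.67°  ·
  (1,6): δ = 94.83°  ·
  (2,3): δ = 149.92°  ·
  (2,4): δ = 104.92°  ·
  (2,5): δ = 11.99°  ✓
  (2,6): δ = 31.17°  ✓
  (3,4): δ = 135.00°  ·
  (3,5): δ = 42.07°  ·
  (3,6): δ = 1.09°  ✓
  (4,5): δ = 87.07°  ·
  (4,6): δ = 43.91°  ·
  (5,6): δ = 136.84°  ·
antipodal pairs: 5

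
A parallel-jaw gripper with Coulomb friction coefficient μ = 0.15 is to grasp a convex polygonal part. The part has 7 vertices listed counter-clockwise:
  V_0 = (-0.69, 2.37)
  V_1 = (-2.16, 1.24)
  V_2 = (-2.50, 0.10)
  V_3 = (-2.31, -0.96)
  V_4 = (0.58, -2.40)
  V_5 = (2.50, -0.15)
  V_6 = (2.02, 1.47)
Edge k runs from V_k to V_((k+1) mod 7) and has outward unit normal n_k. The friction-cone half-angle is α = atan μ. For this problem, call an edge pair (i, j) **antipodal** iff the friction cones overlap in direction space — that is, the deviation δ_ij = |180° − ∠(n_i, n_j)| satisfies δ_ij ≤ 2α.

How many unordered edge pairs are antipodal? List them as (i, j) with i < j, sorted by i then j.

count = 3; pairs: (0,4), (2,5), (3,6)

α = atan 0.15 = 8.53°;  2α = 17.06°
n_0 = (-0.6095, +0.7928)
n_1 = (-0.9583, +0.2858)
n_2 = (-0.9843, -0.1764)
n_3 = (-0.4460, -0.8950)
n_4 = (+0.7607, -0.6491)
n_5 = (+0.9588, +0.2841)
n_6 = (+0.3152, +0.9490)
  (0,1): δ = 144.16°  ·
  (0,2): δ = 117.39°  ·
  (0,3): δ = 64.04°  ·
  (0,4): δ = 11.98°  ✓
  (0,5): δ = 68.95°  ·
  (0,6): δ = 124.08°  ·
  (1,2): δ = 153.23°  ·
  (1,3): δ = 99.88°  ·
  (1,4): δ = 23.87°  ·
  (1,5): δ = 33.11°  ·
  (1,6): δ = 88.24°  ·
  (2,3): δ = 126.65°  ·
  (2,4): δ = 50.64°  ·
  (2,5): δ = 6.34°  ✓
  (2,6): δ = 61.47°  ·
  (3,4): δ = 103.99°  ·
  (3,5): δ = 47.01°  ·
  (3,6): δ = 8.11°  ✓
  (4,5): δ = 123.02°  ·
  (4,6): δ = 67.90°  ·
  (5,6): δ = 124.88°  ·
antipodal pairs: 3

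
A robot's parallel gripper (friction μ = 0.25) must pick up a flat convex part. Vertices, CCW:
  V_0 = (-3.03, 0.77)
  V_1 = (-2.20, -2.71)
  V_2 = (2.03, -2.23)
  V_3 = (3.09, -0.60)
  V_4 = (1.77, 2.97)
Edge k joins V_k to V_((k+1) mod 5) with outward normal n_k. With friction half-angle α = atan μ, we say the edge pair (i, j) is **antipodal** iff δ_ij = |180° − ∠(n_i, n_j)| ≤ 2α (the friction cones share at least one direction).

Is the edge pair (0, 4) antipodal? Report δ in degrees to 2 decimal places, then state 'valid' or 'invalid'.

δ = 101.21°, invalid

α = atan 0.25 = 14.04°;  2α = 28.07°
edge 0: e_0 = (+0.83, -3.48);  n_0 = (-0.9727, -0.2320)
edge 4: e_4 = (-4.80, -2.20);  n_4 = (-0.4167, +0.9091)
∠(n_0, n_4) = 78.79°
δ = |180° − 78.79°| = 101.21°
101.21° > 2α = 28.07°  →  invalid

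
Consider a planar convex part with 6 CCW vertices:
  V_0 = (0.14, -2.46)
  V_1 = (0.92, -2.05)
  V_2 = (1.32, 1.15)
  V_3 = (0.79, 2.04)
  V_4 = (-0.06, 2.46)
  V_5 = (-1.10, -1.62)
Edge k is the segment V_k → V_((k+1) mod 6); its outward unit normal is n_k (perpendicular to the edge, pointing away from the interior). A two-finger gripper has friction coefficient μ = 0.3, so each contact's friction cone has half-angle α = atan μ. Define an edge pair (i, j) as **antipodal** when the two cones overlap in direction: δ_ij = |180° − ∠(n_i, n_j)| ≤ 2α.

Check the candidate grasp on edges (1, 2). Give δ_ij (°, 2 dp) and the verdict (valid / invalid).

α = atan 0.3 = 16.70°;  2α = 33.40°
edge 1: e_1 = (+0.40, +3.20);  n_1 = (+0.9923, -0.1240)
edge 2: e_2 = (-0.53, +0.89);  n_2 = (+0.8592, +0.5117)
∠(n_1, n_2) = 37.90°
δ = |180° − 37.90°| = 142.10°
142.10° > 2α = 33.40°  →  invalid

δ = 142.10°, invalid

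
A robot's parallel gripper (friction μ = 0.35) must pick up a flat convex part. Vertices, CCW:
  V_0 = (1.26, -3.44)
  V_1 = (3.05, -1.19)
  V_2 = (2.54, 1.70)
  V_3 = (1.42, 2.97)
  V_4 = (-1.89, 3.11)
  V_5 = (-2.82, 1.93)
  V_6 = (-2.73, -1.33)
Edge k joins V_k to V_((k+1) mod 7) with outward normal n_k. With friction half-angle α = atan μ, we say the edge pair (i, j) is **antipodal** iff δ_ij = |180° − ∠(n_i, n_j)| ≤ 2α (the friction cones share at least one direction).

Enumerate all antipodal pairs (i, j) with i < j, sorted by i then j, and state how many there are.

count = 4; pairs: (0,4), (1,5), (2,6), (3,6)

α = atan 0.35 = 19.29°;  2α = 38.58°
n_0 = (+0.7826, -0.6226)
n_1 = (+0.9848, +0.1738)
n_2 = (+0.7500, +0.6614)
n_3 = (+0.0423, +0.9991)
n_4 = (-0.7854, +0.6190)
n_5 = (-0.9996, -0.0276)
n_6 = (-0.4675, -0.8840)
  (0,1): δ = 131.49°  ·
  (0,2): δ = 100.09°  ·
  (0,3): δ = 53.92°  ·
  (0,4): δ = 0.26°  ✓
  (0,5): δ = 40.09°  ·
  (0,6): δ = 100.63°  ·
  (1,2): δ = 148.60°  ·
  (1,3): δ = 102.43°  ·
  (1,4): δ = 48.25°  ·
  (1,5): δ = 8.43°  ✓
  (1,6): δ = 52.12°  ·
  (2,3): δ = 133.83°  ·
  (2,4): δ = 79.65°  ·
  (2,5): δ = 39.83°  ·
  (2,6): δ = 20.72°  ✓
  (3,4): δ = 125.82°  ·
  (3,5): δ = 86.00°  ·
  (3,6): δ = 25.45°  ✓
  (4,5): δ = 140.18°  ·
  (4,6): δ = 79.63°  ·
  (5,6): δ = 119.45°  ·
antipodal pairs: 4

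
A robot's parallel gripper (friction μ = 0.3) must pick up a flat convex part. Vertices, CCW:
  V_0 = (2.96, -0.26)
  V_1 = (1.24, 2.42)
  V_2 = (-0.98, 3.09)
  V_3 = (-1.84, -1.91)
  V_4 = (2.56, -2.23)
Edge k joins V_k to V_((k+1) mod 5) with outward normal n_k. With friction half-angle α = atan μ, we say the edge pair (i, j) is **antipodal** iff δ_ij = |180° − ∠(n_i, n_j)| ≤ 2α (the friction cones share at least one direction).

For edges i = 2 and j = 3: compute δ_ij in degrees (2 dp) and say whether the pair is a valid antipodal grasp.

α = atan 0.3 = 16.70°;  2α = 33.40°
edge 2: e_2 = (-0.86, -5.00);  n_2 = (-0.9855, +0.1695)
edge 3: e_3 = (+4.40, -0.32);  n_3 = (-0.0725, -0.9974)
∠(n_2, n_3) = 95.60°
δ = |180° − 95.60°| = 84.40°
84.40° > 2α = 33.40°  →  invalid

δ = 84.40°, invalid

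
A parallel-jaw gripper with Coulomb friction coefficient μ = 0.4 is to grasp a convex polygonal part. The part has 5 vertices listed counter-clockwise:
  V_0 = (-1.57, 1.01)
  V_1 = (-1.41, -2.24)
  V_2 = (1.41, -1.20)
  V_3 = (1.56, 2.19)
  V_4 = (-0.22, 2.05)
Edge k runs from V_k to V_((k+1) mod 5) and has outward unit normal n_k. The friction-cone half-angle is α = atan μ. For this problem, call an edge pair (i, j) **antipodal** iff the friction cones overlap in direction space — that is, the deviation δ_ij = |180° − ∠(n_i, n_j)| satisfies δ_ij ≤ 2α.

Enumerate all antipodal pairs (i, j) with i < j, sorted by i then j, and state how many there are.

count = 3; pairs: (0,2), (1,3), (1,4)

α = atan 0.4 = 21.80°;  2α = 43.60°
n_0 = (-0.9988, -0.0492)
n_1 = (+0.3460, -0.9382)
n_2 = (+0.9990, -0.0442)
n_3 = (-0.0784, +0.9969)
n_4 = (-0.6103, +0.7922)
  (0,1): δ = 72.57°  ·
  (0,2): δ = 5.35°  ✓
  (0,3): δ = 91.68°  ·
  (0,4): δ = 124.79°  ·
  (1,2): δ = 112.78°  ·
  (1,3): δ = 15.75°  ✓
  (1,4): δ = 17.37°  ✓
  (2,3): δ = 82.97°  ·
  (2,4): δ = 49.86°  ·
  (3,4): δ = 146.89°  ·
antipodal pairs: 3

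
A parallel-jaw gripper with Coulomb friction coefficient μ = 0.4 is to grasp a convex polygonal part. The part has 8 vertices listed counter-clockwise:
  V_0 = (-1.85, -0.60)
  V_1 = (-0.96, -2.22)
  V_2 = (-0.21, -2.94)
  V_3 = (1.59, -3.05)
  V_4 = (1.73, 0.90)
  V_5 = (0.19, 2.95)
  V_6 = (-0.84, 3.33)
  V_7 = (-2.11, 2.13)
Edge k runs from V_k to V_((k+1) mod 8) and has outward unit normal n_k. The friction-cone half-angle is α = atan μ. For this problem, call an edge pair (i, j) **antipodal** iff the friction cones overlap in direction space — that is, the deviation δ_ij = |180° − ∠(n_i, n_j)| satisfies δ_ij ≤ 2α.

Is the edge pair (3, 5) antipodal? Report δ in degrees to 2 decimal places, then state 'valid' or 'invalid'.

δ = 108.22°, invalid

α = atan 0.4 = 21.80°;  2α = 43.60°
edge 3: e_3 = (+0.14, +3.95);  n_3 = (+0.9994, -0.0354)
edge 5: e_5 = (-1.03, +0.38);  n_5 = (+0.3461, +0.9382)
∠(n_3, n_5) = 71.78°
δ = |180° − 71.78°| = 108.22°
108.22° > 2α = 43.60°  →  invalid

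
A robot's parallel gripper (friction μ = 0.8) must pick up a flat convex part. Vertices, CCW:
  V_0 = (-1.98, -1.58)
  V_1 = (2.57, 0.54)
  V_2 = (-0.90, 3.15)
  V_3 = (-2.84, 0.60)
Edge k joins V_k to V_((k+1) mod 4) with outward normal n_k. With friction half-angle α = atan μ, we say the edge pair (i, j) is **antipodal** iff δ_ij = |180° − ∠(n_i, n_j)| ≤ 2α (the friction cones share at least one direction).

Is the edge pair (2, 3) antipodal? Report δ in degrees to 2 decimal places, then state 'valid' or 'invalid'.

δ = 121.21°, invalid

α = atan 0.8 = 38.66°;  2α = 77.32°
edge 2: e_2 = (-1.94, -2.55);  n_2 = (-0.7959, +0.6055)
edge 3: e_3 = (+0.86, -2.18);  n_3 = (-0.9302, -0.3670)
∠(n_2, n_3) = 58.79°
δ = |180° − 58.79°| = 121.21°
121.21° > 2α = 77.32°  →  invalid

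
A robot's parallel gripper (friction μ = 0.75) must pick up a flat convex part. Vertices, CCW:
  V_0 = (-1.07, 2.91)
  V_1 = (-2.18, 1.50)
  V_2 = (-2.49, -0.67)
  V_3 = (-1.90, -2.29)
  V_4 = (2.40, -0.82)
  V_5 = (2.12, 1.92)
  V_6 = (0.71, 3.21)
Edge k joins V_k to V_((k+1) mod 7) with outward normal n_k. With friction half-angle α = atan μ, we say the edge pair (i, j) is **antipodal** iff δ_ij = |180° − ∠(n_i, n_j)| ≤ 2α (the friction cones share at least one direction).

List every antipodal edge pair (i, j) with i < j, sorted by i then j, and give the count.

count = 9; pairs: (0,3), (0,4), (1,3), (1,4), (1,5), (2,4), (2,5), (3,5), (3,6)

α = atan 0.75 = 36.87°;  2α = 73.74°
n_0 = (-0.7857, +0.6186)
n_1 = (-0.9899, +0.1414)
n_2 = (-0.9396, -0.3422)
n_3 = (+0.3235, -0.9462)
n_4 = (+0.9948, +0.1017)
n_5 = (+0.6750, +0.7378)
n_6 = (-0.1662, +0.9861)
  (0,1): δ = 149.92°  ·
  (0,2): δ = 121.78°  ·
  (0,3): δ = 32.92°  ✓
  (0,4): δ = 44.05°  ✓
  (0,5): δ = 85.76°  ·
  (0,6): δ = 137.78°  ·
  (1,2): δ = 151.86°  ·
  (1,3): δ = 63.00°  ✓
  (1,4): δ = 13.96°  ✓
  (1,5): δ = 55.67°  ✓
  (1,6): δ = 107.70°  ·
  (2,3): δ = 91.14°  ·
  (2,4): δ = 14.18°  ✓
  (2,5): δ = 27.53°  ✓
  (2,6): δ = 79.56°  ·
  (3,4): δ = 103.04°  ·
  (3,5): δ = 61.33°  ✓
  (3,6): δ = 9.31°  ✓
  (4,5): δ = 138.29°  ·
  (4,6): δ = 86.27°  ·
  (5,6): δ = 127.98°  ·
antipodal pairs: 9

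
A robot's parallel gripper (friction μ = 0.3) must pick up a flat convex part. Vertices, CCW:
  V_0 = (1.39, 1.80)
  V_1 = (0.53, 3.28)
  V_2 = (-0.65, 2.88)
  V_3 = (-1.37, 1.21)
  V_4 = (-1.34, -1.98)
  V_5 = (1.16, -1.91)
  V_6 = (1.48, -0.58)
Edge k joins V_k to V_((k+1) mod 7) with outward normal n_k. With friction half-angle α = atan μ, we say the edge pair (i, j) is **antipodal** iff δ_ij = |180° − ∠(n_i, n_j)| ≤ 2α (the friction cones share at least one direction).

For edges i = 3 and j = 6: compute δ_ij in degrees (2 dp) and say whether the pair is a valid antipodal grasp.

δ = 1.63°, valid

α = atan 0.3 = 16.70°;  2α = 33.40°
edge 3: e_3 = (+0.03, -3.19);  n_3 = (-1.0000, -0.0094)
edge 6: e_6 = (-0.09, +2.38);  n_6 = (+0.9993, +0.0378)
∠(n_3, n_6) = 178.37°
δ = |180° − 178.37°| = 1.63°
1.63° ≤ 2α = 33.40°  →  valid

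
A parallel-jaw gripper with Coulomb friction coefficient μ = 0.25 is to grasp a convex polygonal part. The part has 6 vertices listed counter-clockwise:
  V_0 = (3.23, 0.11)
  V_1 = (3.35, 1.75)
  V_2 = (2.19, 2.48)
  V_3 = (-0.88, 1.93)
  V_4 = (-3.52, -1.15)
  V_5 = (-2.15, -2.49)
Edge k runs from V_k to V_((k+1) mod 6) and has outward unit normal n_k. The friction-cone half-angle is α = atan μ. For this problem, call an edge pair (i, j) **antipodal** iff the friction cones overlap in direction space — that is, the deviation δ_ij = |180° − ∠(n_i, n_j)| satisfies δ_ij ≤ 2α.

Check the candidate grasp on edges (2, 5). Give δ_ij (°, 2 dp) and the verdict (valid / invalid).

δ = 15.64°, valid

α = atan 0.25 = 14.04°;  2α = 28.07°
edge 2: e_2 = (-3.07, -0.55);  n_2 = (-0.1763, +0.9843)
edge 5: e_5 = (+5.38, +2.60);  n_5 = (+0.4351, -0.9004)
∠(n_2, n_5) = 164.36°
δ = |180° − 164.36°| = 15.64°
15.64° ≤ 2α = 28.07°  →  valid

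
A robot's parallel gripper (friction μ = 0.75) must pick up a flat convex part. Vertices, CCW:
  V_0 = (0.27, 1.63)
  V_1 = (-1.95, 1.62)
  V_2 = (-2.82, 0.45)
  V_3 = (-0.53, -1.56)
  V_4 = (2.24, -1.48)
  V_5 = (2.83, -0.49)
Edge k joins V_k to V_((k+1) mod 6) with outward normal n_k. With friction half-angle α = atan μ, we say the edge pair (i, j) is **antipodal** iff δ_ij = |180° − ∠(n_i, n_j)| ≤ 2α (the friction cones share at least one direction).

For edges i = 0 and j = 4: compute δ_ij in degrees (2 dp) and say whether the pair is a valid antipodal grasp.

δ = 58.95°, valid

α = atan 0.75 = 36.87°;  2α = 73.74°
edge 0: e_0 = (-2.22, -0.01);  n_0 = (-0.0045, +1.0000)
edge 4: e_4 = (+0.59, +0.99);  n_4 = (+0.8590, -0.5119)
∠(n_0, n_4) = 121.05°
δ = |180° − 121.05°| = 58.95°
58.95° ≤ 2α = 73.74°  →  valid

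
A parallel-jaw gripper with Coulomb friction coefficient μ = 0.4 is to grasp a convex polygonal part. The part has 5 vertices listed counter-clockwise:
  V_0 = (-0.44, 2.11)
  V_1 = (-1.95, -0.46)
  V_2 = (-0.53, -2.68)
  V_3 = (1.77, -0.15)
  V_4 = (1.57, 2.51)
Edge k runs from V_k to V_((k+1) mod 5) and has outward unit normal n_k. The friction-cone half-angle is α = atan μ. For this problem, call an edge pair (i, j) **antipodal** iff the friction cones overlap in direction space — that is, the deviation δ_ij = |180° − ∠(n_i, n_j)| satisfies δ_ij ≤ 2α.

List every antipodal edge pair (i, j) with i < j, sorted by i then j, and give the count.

count = 4; pairs: (0,2), (0,3), (1,3), (2,4)

α = atan 0.4 = 21.80°;  2α = 43.60°
n_0 = (-0.8622, +0.5066)
n_1 = (-0.8424, -0.5388)
n_2 = (+0.7399, -0.6727)
n_3 = (+0.9972, +0.0750)
n_4 = (-0.1952, +0.9808)
  (0,1): δ = 116.96°  ·
  (0,2): δ = 11.84°  ✓
  (0,3): δ = 34.74°  ✓
  (0,4): δ = 131.69°  ·
  (1,2): δ = 74.88°  ·
  (1,3): δ = 28.30°  ✓
  (1,4): δ = 68.65°  ·
  (2,3): δ = 133.43°  ·
  (2,4): δ = 36.47°  ✓
  (3,4): δ = 83.04°  ·
antipodal pairs: 4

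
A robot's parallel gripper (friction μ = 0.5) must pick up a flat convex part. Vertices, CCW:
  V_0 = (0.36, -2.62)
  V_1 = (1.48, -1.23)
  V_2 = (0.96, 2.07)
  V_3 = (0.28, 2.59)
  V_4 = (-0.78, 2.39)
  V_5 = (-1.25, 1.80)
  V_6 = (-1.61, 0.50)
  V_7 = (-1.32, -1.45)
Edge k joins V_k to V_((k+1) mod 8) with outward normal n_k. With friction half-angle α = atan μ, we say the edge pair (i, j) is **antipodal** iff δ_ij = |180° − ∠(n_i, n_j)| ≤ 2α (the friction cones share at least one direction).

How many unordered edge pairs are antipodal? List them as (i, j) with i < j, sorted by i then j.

count = 11; pairs: (0,3), (0,4), (0,5), (0,6), (1,4), (1,5), (1,6), (1,7), (2,6), (2,7), (3,7)

α = atan 0.5 = 26.57°;  2α = 53.13°
n_0 = (+0.7787, -0.6274)
n_1 = (+0.9878, +0.1557)
n_2 = (+0.6075, +0.7944)
n_3 = (-0.1854, +0.9827)
n_4 = (-0.7822, +0.6231)
n_5 = (-0.9637, +0.2669)
n_6 = (-0.9891, -0.1471)
n_7 = (-0.5715, -0.8206)
  (0,1): δ = 132.18°  ·
  (0,2): δ = 88.55°  ·
  (0,3): δ = 40.45°  ✓
  (0,4): δ = 0.32°  ✓
  (0,5): δ = 23.38°  ✓
  (0,6): δ = 47.32°  ✓
  (0,7): δ = 94.01°  ·
  (1,2): δ = 136.36°  ·
  (1,3): δ = 88.27°  ·
  (1,4): δ = 47.50°  ✓
  (1,5): δ = 24.43°  ✓
  (1,6): δ = 0.50°  ✓
  (1,7): δ = 46.19°  ✓
  (2,3): δ = 131.91°  ·
  (2,4): δ = 91.14°  ·
  (2,5): δ = 68.07°  ·
  (2,6): δ = 44.14°  ✓
  (2,7): δ = 2.55°  ✓
  (3,4): δ = 139.23°  ·
  (3,5): δ = 116.16°  ·
  (3,6): δ = 92.23°  ·
  (3,7): δ = 45.54°  ✓
  (4,5): δ = 156.94°  ·
  (4,6): δ = 133.00°  ·
  (4,7): δ = 86.31°  ·
  (5,6): δ = 156.06°  ·
  (5,7): δ = 109.38°  ·
  (6,7): δ = 133.31°  ·
antipodal pairs: 11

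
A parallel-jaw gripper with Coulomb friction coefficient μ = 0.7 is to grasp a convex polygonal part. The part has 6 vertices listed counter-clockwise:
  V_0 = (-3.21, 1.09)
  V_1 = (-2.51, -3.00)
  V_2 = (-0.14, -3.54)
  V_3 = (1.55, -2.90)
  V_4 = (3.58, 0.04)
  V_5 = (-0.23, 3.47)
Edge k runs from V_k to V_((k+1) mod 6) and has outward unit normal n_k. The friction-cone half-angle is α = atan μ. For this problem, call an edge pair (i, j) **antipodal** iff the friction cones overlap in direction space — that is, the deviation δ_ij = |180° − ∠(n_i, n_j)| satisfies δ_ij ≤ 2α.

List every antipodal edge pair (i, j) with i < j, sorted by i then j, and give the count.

count = 7; pairs: (0,3), (0,4), (1,4), (1,5), (2,4), (2,5), (3,5)

α = atan 0.7 = 34.99°;  2α = 69.98°
n_0 = (-0.9857, -0.1687)
n_1 = (-0.2222, -0.9750)
n_2 = (+0.3542, -0.9352)
n_3 = (+0.8229, -0.5682)
n_4 = (+0.6691, +0.7432)
n_5 = (-0.6241, +0.7814)
  (0,1): δ = 112.55°  ·
  (0,2): δ = 78.97°  ·
  (0,3): δ = 44.34°  ✓
  (0,4): δ = 38.29°  ✓
  (0,5): δ = 118.90°  ·
  (1,2): δ = 146.42°  ·
  (1,3): δ = 111.79°  ·
  (1,4): δ = 29.16°  ✓
  (1,5): δ = 51.45°  ✓
  (2,3): δ = 145.37°  ·
  (2,4): δ = 62.74°  ✓
  (2,5): δ = 17.87°  ✓
  (3,4): δ = 97.37°  ·
  (3,5): δ = 16.76°  ✓
  (4,5): δ = 99.39°  ·
antipodal pairs: 7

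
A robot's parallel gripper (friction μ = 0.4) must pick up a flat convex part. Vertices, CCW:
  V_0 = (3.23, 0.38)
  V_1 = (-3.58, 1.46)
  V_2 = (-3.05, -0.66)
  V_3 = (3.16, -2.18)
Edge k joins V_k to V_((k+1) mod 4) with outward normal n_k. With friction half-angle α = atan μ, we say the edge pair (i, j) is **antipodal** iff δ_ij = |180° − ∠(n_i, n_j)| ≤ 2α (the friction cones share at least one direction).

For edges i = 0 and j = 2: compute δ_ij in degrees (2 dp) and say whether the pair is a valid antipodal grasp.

α = atan 0.4 = 21.80°;  2α = 43.60°
edge 0: e_0 = (-6.81, +1.08);  n_0 = (+0.1566, +0.9877)
edge 2: e_2 = (+6.21, -1.52);  n_2 = (-0.2377, -0.9713)
∠(n_0, n_2) = 175.26°
δ = |180° − 175.26°| = 4.74°
4.74° ≤ 2α = 43.60°  →  valid

δ = 4.74°, valid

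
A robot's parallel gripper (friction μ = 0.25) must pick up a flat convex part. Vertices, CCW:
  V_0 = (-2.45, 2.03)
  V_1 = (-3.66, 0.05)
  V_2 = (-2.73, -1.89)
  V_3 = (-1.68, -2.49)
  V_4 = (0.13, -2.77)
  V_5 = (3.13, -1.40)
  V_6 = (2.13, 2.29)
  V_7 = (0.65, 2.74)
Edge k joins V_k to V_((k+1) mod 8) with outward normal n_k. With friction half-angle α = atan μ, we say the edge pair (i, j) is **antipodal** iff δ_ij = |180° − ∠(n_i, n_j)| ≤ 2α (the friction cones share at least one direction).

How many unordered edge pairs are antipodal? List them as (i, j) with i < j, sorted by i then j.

α = atan 0.25 = 14.04°;  2α = 28.07°
n_0 = (-0.8533, +0.5215)
n_1 = (-0.9017, -0.4323)
n_2 = (-0.4961, -0.8682)
n_3 = (-0.1529, -0.9882)
n_4 = (+0.4154, -0.9096)
n_5 = (+0.9652, +0.2616)
n_6 = (+0.2909, +0.9568)
n_7 = (-0.2233, +0.9748)
  (0,1): δ = 122.96°  ·
  (0,2): δ = 88.32°  ·
  (0,3): δ = 67.36°  ·
  (0,4): δ = 34.03°  ·
  (0,5): δ = 46.59°  ·
  (0,6): δ = 104.52°  ·
  (0,7): δ = 134.33°  ·
  (1,2): δ = 145.36°  ·
  (1,3): δ = 124.41°  ·
  (1,4): δ = 91.07°  ·
  (1,5): δ = 10.45°  ✓
  (1,6): δ = 47.48°  ·
  (1,7): δ = 77.29°  ·
  (2,3): δ = 159.05°  ·
  (2,4): δ = 125.71°  ·
  (2,5): δ = 45.09°  ·
  (2,6): δ = 12.83°  ✓
  (2,7): δ = 42.64°  ·
  (3,4): δ = 146.66°  ·
  (3,5): δ = 66.04°  ·
  (3,6): δ = 8.12°  ✓
  (3,7): δ = 21.69°  ✓
  (4,5): δ = 99.38°  ·
  (4,6): δ = 41.46°  ·
  (4,7): δ = 11.64°  ✓
  (5,6): δ = 122.08°  ·
  (5,7): δ = 92.26°  ·
  (6,7): δ = 150.19°  ·
antipodal pairs: 5

count = 5; pairs: (1,5), (2,6), (3,6), (3,7), (4,7)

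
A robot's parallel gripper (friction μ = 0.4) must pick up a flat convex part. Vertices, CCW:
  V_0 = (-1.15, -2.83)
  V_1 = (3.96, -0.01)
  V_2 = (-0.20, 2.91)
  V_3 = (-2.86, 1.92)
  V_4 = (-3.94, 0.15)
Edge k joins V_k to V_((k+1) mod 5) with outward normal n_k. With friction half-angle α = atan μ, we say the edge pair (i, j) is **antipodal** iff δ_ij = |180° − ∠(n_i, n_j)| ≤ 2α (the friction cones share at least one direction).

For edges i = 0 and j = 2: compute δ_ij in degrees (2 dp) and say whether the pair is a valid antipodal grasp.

δ = 8.48°, valid

α = atan 0.4 = 21.80°;  2α = 43.60°
edge 0: e_0 = (+5.11, +2.82);  n_0 = (+0.4832, -0.8755)
edge 2: e_2 = (-2.66, -0.99);  n_2 = (-0.3488, +0.9372)
∠(n_0, n_2) = 171.52°
δ = |180° − 171.52°| = 8.48°
8.48° ≤ 2α = 43.60°  →  valid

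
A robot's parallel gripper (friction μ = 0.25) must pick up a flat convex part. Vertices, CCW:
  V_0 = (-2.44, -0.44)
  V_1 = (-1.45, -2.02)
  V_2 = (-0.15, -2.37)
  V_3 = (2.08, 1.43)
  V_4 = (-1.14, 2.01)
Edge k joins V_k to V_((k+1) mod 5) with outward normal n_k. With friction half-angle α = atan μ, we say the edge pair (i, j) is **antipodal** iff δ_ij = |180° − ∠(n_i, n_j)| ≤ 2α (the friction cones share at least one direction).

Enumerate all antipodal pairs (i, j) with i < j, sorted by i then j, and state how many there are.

count = 2; pairs: (1,3), (2,4)

α = atan 0.25 = 14.04°;  2α = 28.07°
n_0 = (-0.8474, -0.5310)
n_1 = (-0.2600, -0.9656)
n_2 = (+0.8625, -0.5061)
n_3 = (+0.1773, +0.9842)
n_4 = (-0.8833, +0.4687)
  (0,1): δ = 137.14°  ·
  (0,2): δ = 62.48°  ·
  (0,3): δ = 47.72°  ·
  (0,4): δ = 119.98°  ·
  (1,2): δ = 105.34°  ·
  (1,3): δ = 4.86°  ✓
  (1,4): δ = 77.12°  ·
  (2,3): δ = 69.80°  ·
  (2,4): δ = 2.46°  ✓
  (3,4): δ = 107.74°  ·
antipodal pairs: 2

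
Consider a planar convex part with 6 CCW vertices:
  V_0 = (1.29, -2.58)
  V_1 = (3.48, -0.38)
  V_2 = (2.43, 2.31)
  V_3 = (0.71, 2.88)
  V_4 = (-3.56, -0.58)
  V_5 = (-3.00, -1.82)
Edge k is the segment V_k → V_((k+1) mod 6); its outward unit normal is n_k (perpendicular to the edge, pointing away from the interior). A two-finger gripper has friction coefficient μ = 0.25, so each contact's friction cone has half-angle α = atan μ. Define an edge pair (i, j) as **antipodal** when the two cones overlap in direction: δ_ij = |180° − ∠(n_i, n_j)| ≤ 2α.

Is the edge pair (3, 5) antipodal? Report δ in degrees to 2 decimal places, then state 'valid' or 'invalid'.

α = atan 0.25 = 14.04°;  2α = 28.07°
edge 3: e_3 = (-4.27, -3.46);  n_3 = (-0.6296, +0.7769)
edge 5: e_5 = (+4.29, -0.76);  n_5 = (-0.1744, -0.9847)
∠(n_3, n_5) = 130.94°
δ = |180° − 130.94°| = 49.06°
49.06° > 2α = 28.07°  →  invalid

δ = 49.06°, invalid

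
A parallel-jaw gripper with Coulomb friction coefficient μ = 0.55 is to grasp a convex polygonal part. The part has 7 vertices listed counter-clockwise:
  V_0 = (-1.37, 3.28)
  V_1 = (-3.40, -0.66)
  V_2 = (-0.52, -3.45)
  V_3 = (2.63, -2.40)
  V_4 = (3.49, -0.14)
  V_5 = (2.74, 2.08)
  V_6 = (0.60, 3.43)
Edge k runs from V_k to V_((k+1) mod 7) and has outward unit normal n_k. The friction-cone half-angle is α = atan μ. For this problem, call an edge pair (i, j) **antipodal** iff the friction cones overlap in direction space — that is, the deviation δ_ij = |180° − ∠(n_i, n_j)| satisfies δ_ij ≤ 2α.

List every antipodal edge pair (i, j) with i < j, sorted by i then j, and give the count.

count = 8; pairs: (0,2), (0,3), (0,4), (1,4), (1,5), (1,6), (2,5), (2,6)

α = atan 0.55 = 28.81°;  2α = 57.62°
n_0 = (-0.8889, +0.4580)
n_1 = (-0.6958, -0.7182)
n_2 = (+0.3162, -0.9487)
n_3 = (+0.9346, -0.3557)
n_4 = (+0.9474, +0.3201)
n_5 = (+0.5335, +0.8458)
n_6 = (-0.0759, +0.9971)
  (0,1): δ = 106.83°  ·
  (0,2): δ = 44.31°  ✓
  (0,3): δ = 6.43°  ✓
  (0,4): δ = 45.93°  ✓
  (0,5): δ = 85.01°  ·
  (0,6): δ = 121.61°  ·
  (1,2): δ = 117.47°  ·
  (1,3): δ = 66.74°  ·
  (1,4): δ = 27.24°  ✓
  (1,5): δ = 11.85°  ✓
  (1,6): δ = 48.44°  ✓
  (2,3): δ = 129.27°  ·
  (2,4): δ = 89.77°  ·
  (2,5): δ = 50.68°  ✓
  (2,6): δ = 14.08°  ✓
  (3,4): δ = 140.50°  ·
  (3,5): δ = 101.41°  ·
  (3,6): δ = 64.81°  ·
  (4,5): δ = 140.91°  ·
  (4,6): δ = 104.31°  ·
  (5,6): δ = 143.40°  ·
antipodal pairs: 8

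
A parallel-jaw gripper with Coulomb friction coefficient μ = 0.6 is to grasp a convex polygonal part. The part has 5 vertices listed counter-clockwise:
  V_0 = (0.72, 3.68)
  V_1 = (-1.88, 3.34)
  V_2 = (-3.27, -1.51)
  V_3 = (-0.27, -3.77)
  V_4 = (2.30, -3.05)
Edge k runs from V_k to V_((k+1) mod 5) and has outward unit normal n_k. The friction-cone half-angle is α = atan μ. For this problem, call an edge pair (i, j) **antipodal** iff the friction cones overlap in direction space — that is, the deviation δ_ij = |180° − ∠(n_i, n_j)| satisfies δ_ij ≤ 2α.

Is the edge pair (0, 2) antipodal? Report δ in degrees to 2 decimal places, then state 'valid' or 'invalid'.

α = atan 0.6 = 30.96°;  2α = 61.93°
edge 0: e_0 = (-2.60, -0.34);  n_0 = (-0.1297, +0.9916)
edge 2: e_2 = (+3.00, -2.26);  n_2 = (-0.6017, -0.7987)
∠(n_0, n_2) = 135.56°
δ = |180° − 135.56°| = 44.44°
44.44° ≤ 2α = 61.93°  →  valid

δ = 44.44°, valid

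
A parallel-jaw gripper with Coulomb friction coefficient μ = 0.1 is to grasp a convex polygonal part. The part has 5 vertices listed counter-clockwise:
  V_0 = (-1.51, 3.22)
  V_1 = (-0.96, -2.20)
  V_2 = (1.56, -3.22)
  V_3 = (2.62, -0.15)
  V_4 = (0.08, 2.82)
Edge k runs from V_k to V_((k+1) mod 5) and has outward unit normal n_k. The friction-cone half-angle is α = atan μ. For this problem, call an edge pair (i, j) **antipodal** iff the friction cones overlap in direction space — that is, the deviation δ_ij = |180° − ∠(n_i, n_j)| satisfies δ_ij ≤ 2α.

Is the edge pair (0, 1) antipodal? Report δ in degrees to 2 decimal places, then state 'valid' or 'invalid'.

α = atan 0.1 = 5.71°;  2α = 11.42°
edge 0: e_0 = (+0.55, -5.42);  n_0 = (-0.9949, -0.1010)
edge 1: e_1 = (+2.52, -1.02);  n_1 = (-0.3752, -0.9269)
∠(n_0, n_1) = 62.17°
δ = |180° − 62.17°| = 117.83°
117.83° > 2α = 11.42°  →  invalid

δ = 117.83°, invalid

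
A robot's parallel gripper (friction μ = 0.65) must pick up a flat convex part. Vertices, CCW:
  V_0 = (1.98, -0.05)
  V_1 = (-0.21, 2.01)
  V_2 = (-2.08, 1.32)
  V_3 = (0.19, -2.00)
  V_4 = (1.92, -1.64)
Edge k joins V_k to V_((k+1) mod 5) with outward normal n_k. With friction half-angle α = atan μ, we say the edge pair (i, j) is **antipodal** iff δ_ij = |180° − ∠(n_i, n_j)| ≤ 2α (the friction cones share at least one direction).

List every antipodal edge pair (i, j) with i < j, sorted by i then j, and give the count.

α = atan 0.65 = 33.02°;  2α = 66.05°
n_0 = (+0.6852, +0.7284)
n_1 = (-0.3462, +0.9382)
n_2 = (-0.8255, -0.5644)
n_3 = (+0.2037, -0.9790)
n_4 = (+0.9993, -0.0377)
  (0,1): δ = 116.50°  ·
  (0,2): δ = 12.39°  ✓
  (0,3): δ = 55.00°  ✓
  (0,4): δ = 131.09°  ·
  (1,2): δ = 75.89°  ·
  (1,3): δ = 8.50°  ✓
  (1,4): δ = 67.59°  ·
  (2,3): δ = 112.61°  ·
  (2,4): δ = 36.52°  ✓
  (3,4): δ = 103.92°  ·
antipodal pairs: 4

count = 4; pairs: (0,2), (0,3), (1,3), (2,4)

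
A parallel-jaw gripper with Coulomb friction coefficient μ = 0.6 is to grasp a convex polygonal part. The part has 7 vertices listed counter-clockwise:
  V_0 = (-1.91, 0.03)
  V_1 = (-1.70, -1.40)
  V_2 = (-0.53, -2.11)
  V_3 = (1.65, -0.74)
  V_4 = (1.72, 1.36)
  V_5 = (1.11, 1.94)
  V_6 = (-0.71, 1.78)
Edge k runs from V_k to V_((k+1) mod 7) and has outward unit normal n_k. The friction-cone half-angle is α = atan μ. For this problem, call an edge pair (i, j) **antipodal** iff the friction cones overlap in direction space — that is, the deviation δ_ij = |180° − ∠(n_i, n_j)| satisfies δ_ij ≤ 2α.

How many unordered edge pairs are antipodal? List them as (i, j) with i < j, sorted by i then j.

count = 8; pairs: (0,3), (0,4), (1,3), (1,4), (1,5), (2,5), (2,6), (3,6)

α = atan 0.6 = 30.96°;  2α = 61.93°
n_0 = (-0.9894, -0.1453)
n_1 = (-0.5188, -0.8549)
n_2 = (+0.5321, -0.8467)
n_3 = (+0.9994, -0.0333)
n_4 = (+0.6891, +0.7247)
n_5 = (-0.0876, +0.9962)
n_6 = (-0.8247, +0.5655)
  (0,1): δ = 129.61°  ·
  (0,2): δ = 66.21°  ·
  (0,3): δ = 10.26°  ✓
  (0,4): δ = 38.09°  ✓
  (0,5): δ = 86.67°  ·
  (0,6): δ = 137.21°  ·
  (1,2): δ = 116.60°  ·
  (1,3): δ = 60.66°  ✓
  (1,4): δ = 12.30°  ✓
  (1,5): δ = 36.28°  ✓
  (1,6): δ = 86.81°  ·
  (2,3): δ = 124.06°  ·
  (2,4): δ = 75.70°  ·
  (2,5): δ = 27.12°  ✓
  (2,6): δ = 23.41°  ✓
  (3,4): δ = 131.65°  ·
  (3,5): δ = 83.07°  ·
  (3,6): δ = 32.53°  ✓
  (4,5): δ = 131.42°  ·
  (4,6): δ = 80.88°  ·
  (5,6): δ = 129.46°  ·
antipodal pairs: 8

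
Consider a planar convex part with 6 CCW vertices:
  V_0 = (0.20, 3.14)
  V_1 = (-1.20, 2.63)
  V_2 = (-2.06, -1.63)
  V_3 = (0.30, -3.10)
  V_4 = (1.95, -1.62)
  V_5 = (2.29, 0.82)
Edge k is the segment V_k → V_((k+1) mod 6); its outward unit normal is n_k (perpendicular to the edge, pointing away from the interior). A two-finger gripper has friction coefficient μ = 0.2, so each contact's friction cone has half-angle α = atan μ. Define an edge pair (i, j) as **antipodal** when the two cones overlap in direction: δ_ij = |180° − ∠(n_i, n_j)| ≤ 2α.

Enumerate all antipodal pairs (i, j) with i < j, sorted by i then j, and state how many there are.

count = 3; pairs: (0,3), (1,4), (2,5)

α = atan 0.2 = 11.31°;  2α = 22.62°
n_0 = (-0.3423, +0.9396)
n_1 = (-0.9802, +0.1979)
n_2 = (-0.5287, -0.8488)
n_3 = (+0.6677, -0.7444)
n_4 = (+0.9904, -0.1380)
n_5 = (+0.7430, +0.6693)
  (0,1): δ = 121.43°  ·
  (0,2): δ = 51.93°  ·
  (0,3): δ = 21.88°  ✓
  (0,4): δ = 62.05°  ·
  (0,5): δ = 112.00°  ·
  (1,2): δ = 110.50°  ·
  (1,3): δ = 36.70°  ·
  (1,4): δ = 3.48°  ✓
  (1,5): δ = 53.43°  ·
  (2,3): δ = 106.19°  ·
  (2,4): δ = 66.01°  ·
  (2,5): δ = 16.07°  ✓
  (3,4): δ = 139.82°  ·
  (3,5): δ = 89.88°  ·
  (4,5): δ = 130.05°  ·
antipodal pairs: 3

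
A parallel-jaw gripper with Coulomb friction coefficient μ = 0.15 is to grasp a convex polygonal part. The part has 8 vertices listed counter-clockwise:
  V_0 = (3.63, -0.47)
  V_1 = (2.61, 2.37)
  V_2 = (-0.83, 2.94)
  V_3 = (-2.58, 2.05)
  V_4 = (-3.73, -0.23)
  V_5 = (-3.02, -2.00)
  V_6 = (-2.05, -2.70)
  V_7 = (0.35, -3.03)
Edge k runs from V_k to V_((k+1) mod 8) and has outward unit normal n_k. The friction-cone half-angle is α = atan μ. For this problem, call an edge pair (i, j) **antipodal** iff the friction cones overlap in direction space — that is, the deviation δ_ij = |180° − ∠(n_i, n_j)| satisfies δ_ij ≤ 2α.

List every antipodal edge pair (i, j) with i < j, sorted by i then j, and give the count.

count = 3; pairs: (0,4), (1,6), (2,7)

α = atan 0.15 = 8.53°;  2α = 17.06°
n_0 = (+0.9411, +0.3380)
n_1 = (+0.1635, +0.9865)
n_2 = (-0.4533, +0.8914)
n_3 = (-0.8929, +0.4503)
n_4 = (-0.9281, -0.3723)
n_5 = (-0.5852, -0.8109)
n_6 = (-0.1362, -0.9907)
n_7 = (+0.6153, -0.7883)
  (0,1): δ = 119.16°  ·
  (0,2): δ = 82.80°  ·
  (0,3): δ = 46.52°  ·
  (0,4): δ = 2.10°  ✓
  (0,5): δ = 34.43°  ·
  (0,6): δ = 62.41°  ·
  (0,7): δ = 108.22°  ·
  (1,2): δ = 143.64°  ·
  (1,3): δ = 107.36°  ·
  (1,4): δ = 58.73°  ·
  (1,5): δ = 26.41°  ·
  (1,6): δ = 1.58°  ✓
  (1,7): δ = 47.38°  ·
  (2,3): δ = 143.72°  ·
  (2,4): δ = 95.10°  ·
  (2,5): δ = 62.77°  ·
  (2,6): δ = 34.79°  ·
  (2,7): δ = 11.02°  ✓
  (3,4): δ = 131.38°  ·
  (3,5): δ = 99.05°  ·
  (3,6): δ = 71.06°  ·
  (3,7): δ = 25.26°  ·
  (4,5): δ = 147.67°  ·
  (4,6): δ = 119.69°  ·
  (4,7): δ = 73.89°  ·
  (5,6): δ = 152.01°  ·
  (5,7): δ = 106.21°  ·
  (6,7): δ = 134.20°  ·
antipodal pairs: 3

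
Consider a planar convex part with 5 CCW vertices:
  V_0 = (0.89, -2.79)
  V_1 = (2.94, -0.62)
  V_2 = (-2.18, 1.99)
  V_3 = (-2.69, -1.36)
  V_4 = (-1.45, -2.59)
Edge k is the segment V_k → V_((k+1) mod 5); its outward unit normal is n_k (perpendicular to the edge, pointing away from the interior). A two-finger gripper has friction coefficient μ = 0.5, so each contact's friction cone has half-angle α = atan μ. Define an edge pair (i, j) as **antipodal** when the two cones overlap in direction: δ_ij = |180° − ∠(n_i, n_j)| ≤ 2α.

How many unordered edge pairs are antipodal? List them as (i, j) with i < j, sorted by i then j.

α = atan 0.5 = 26.57°;  2α = 53.13°
n_0 = (+0.7269, -0.6867)
n_1 = (+0.4542, +0.8909)
n_2 = (-0.9886, +0.1505)
n_3 = (-0.7042, -0.7100)
n_4 = (-0.0852, -0.9964)
  (0,1): δ = 73.64°  ·
  (0,2): δ = 34.71°  ✓
  (0,3): δ = 88.60°  ·
  (0,4): δ = 128.49°  ·
  (1,2): δ = 71.65°  ·
  (1,3): δ = 17.76°  ✓
  (1,4): δ = 22.13°  ✓
  (2,3): δ = 126.11°  ·
  (2,4): δ = 86.23°  ·
  (3,4): δ = 140.12°  ·
antipodal pairs: 3

count = 3; pairs: (0,2), (1,3), (1,4)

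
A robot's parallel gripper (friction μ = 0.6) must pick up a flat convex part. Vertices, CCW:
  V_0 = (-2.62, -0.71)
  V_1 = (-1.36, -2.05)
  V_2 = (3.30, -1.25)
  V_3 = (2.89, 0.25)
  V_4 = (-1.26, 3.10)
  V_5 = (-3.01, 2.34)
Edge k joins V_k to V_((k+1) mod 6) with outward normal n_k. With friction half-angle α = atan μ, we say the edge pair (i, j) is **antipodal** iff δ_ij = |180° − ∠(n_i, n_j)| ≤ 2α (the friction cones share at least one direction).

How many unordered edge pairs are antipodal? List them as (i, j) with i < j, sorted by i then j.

count = 6; pairs: (0,2), (0,3), (1,3), (1,4), (2,5), (3,5)

α = atan 0.6 = 30.96°;  2α = 61.93°
n_0 = (-0.7285, -0.6850)
n_1 = (+0.1692, -0.9856)
n_2 = (+0.9646, +0.2637)
n_3 = (+0.5661, +0.8243)
n_4 = (-0.3983, +0.9172)
n_5 = (-0.9919, -0.1268)
  (0,1): δ = 123.50°  ·
  (0,2): δ = 27.95°  ✓
  (0,3): δ = 12.28°  ✓
  (0,4): δ = 70.24°  ·
  (0,5): δ = 144.05°  ·
  (1,2): δ = 84.45°  ·
  (1,3): δ = 44.22°  ✓
  (1,4): δ = 13.73°  ✓
  (1,5): δ = 87.55°  ·
  (2,3): δ = 139.77°  ·
  (2,4): δ = 81.81°  ·
  (2,5): δ = 8.00°  ✓
  (3,4): δ = 122.05°  ·
  (3,5): δ = 48.23°  ✓
  (4,5): δ = 106.19°  ·
antipodal pairs: 6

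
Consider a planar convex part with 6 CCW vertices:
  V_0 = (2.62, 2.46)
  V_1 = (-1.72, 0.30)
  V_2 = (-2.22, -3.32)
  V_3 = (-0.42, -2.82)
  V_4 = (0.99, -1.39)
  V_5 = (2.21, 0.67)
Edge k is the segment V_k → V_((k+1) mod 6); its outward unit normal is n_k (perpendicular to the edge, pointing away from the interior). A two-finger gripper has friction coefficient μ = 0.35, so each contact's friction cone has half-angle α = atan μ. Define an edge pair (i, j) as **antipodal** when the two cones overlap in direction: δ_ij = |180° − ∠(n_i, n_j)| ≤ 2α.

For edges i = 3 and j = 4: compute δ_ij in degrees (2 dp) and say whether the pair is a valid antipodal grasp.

δ = 166.04°, invalid

α = atan 0.35 = 19.29°;  2α = 38.58°
edge 3: e_3 = (+1.41, +1.43);  n_3 = (+0.7121, -0.7021)
edge 4: e_4 = (+1.22, +2.06);  n_4 = (+0.8604, -0.5096)
∠(n_3, n_4) = 13.96°
δ = |180° − 13.96°| = 166.04°
166.04° > 2α = 38.58°  →  invalid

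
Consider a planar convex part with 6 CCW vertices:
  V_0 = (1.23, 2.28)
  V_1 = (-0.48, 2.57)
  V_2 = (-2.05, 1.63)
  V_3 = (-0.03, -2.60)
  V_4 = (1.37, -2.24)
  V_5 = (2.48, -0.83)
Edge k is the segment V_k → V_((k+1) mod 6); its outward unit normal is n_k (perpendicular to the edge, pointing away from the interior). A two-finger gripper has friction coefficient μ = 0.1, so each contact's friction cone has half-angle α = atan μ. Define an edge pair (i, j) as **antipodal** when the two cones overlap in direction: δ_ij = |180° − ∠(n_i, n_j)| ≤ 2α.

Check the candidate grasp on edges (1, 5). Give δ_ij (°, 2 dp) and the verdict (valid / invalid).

δ = 80.99°, invalid

α = atan 0.1 = 5.71°;  2α = 11.42°
edge 1: e_1 = (-1.57, -0.94);  n_1 = (-0.5137, +0.8580)
edge 5: e_5 = (-1.25, +3.11);  n_5 = (+0.9279, +0.3729)
∠(n_1, n_5) = 99.01°
δ = |180° − 99.01°| = 80.99°
80.99° > 2α = 11.42°  →  invalid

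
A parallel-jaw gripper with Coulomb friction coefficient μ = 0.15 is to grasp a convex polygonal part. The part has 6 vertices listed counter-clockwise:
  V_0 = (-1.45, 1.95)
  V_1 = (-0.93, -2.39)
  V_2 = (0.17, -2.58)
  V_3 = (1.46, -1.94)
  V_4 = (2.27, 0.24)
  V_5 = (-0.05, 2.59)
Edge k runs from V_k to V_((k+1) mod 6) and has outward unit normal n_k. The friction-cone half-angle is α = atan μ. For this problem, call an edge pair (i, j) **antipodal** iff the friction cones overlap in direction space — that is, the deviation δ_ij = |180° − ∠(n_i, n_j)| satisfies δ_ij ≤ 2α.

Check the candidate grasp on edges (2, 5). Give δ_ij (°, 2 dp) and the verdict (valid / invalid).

α = atan 0.15 = 8.53°;  2α = 17.06°
edge 2: e_2 = (+1.29, +0.64);  n_2 = (+0.4444, -0.8958)
edge 5: e_5 = (-1.40, -0.64);  n_5 = (-0.4158, +0.9095)
∠(n_2, n_5) = 178.18°
δ = |180° − 178.18°| = 1.82°
1.82° ≤ 2α = 17.06°  →  valid

δ = 1.82°, valid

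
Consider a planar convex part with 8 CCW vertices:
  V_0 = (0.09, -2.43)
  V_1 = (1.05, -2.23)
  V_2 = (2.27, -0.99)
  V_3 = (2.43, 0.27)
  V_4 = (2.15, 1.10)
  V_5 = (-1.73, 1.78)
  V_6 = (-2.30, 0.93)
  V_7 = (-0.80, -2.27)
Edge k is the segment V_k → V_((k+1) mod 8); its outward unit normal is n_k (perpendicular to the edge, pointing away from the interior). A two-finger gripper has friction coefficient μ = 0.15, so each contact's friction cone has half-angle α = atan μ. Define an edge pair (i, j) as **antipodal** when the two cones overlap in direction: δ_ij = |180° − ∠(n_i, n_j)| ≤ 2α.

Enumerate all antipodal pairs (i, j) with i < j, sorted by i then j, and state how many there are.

count = 3; pairs: (1,5), (3,6), (4,7)

α = atan 0.15 = 8.53°;  2α = 17.06°
n_0 = (+0.2040, -0.9790)
n_1 = (+0.7128, -0.7013)
n_2 = (+0.9920, -0.1260)
n_3 = (+0.9475, +0.3197)
n_4 = (+0.1726, +0.9850)
n_5 = (-0.8305, +0.5570)
n_6 = (-0.9055, -0.4244)
n_7 = (-0.1769, -0.9842)
  (0,1): δ = 146.30°  ·
  (0,2): δ = 109.01°  ·
  (0,3): δ = 83.13°  ·
  (0,4): δ = 21.71°  ·
  (0,5): δ = 44.39°  ·
  (0,6): δ = 103.35°  ·
  (0,7): δ = 158.04°  ·
  (1,2): δ = 142.70°  ·
  (1,3): δ = 116.82°  ·
  (1,4): δ = 55.41°  ·
  (1,5): δ = 10.69°  ✓
  (1,6): δ = 69.65°  ·
  (1,7): δ = 124.34°  ·
  (2,3): δ = 154.12°  ·
  (2,4): δ = 92.70°  ·
  (2,5): δ = 26.61°  ·
  (2,6): δ = 32.35°  ·
  (2,7): δ = 87.05°  ·
  (3,4): δ = 118.58°  ·
  (3,5): δ = 52.49°  ·
  (3,6): δ = 6.47°  ✓
  (3,7): δ = 61.17°  ·
  (4,5): δ = 113.90°  ·
  (4,6): δ = 54.94°  ·
  (4,7): δ = 0.25°  ✓
  (5,6): δ = 121.04°  ·
  (5,7): δ = 66.35°  ·
  (6,7): δ = 125.31°  ·
antipodal pairs: 3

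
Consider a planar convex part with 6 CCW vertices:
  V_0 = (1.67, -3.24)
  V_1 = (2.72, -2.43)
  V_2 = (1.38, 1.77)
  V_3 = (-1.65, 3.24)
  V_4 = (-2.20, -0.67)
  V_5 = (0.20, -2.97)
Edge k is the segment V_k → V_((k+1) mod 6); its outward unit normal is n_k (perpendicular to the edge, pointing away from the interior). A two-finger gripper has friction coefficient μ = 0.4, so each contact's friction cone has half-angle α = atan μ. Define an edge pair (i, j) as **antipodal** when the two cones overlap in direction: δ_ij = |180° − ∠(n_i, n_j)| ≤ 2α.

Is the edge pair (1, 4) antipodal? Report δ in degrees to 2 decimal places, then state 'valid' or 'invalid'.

δ = 28.52°, valid

α = atan 0.4 = 21.80°;  2α = 43.60°
edge 1: e_1 = (-1.34, +4.20);  n_1 = (+0.9527, +0.3040)
edge 4: e_4 = (+2.40, -2.30);  n_4 = (-0.6919, -0.7220)
∠(n_1, n_4) = 151.48°
δ = |180° − 151.48°| = 28.52°
28.52° ≤ 2α = 43.60°  →  valid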